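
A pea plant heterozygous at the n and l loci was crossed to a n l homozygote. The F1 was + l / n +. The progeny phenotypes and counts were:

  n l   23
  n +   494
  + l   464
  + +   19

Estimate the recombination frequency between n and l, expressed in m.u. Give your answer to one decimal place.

4.2 m.u.

The recombinant classes are + + and n l: 19 + 23 = 42.
Recombination frequency = 42/1000 = 0.0420 ≈ 4.2%, i.e. 4.2 m.u.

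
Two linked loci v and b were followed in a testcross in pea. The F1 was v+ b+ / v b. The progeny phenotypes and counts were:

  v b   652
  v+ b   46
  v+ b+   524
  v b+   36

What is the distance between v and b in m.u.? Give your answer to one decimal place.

The recombinant classes are v+ b and v b+: 46 + 36 = 82.
Recombination frequency = 82/1258 = 0.0652 ≈ 6.5%, i.e. 6.5 m.u.

6.5 m.u.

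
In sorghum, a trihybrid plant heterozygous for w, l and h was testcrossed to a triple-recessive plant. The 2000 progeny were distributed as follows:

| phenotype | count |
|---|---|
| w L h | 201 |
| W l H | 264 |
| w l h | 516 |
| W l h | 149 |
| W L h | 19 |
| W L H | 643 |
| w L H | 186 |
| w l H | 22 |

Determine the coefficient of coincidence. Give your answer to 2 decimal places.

0.43

The two most frequent reciprocal classes, w l h and W L H, are the parental types, so the F1 was w l h / W L H.
The two rarest classes, w l H and W L h, are the double crossovers. Comparing them with the parentals, only the h allele has switched, so h is the middle locus and the order is l – h – w.
l–h: (465 + 41)/2000 = 0.2530; h–w: (335 + 41)/2000 = 0.1880.
Expected DCO frequency = 0.2530 × 0.1880 ≈ 0.04756; observed = 41/2000 ≈ 0.02050.
Coefficient of coincidence = 0.02050/0.04756 ≈ 0.43.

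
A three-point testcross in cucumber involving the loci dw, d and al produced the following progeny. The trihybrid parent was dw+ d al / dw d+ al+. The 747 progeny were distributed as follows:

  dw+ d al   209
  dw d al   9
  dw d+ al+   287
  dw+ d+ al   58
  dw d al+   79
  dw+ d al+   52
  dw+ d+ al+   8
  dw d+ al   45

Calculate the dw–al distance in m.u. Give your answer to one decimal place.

15.3 m.u.

The two rarest classes, dw d al and dw+ d+ al+, are the double crossovers. Comparing them with the parentals, only the dw allele has switched, so dw is the middle locus and the order is d – dw – al.
Crossovers in the dw–al interval produce the single-crossover classes dw+ d al+ and dw d+ al (52 + 45 = 97) plus the double crossovers (17).
RF(dw–al) = (97 + 17) / 747 = 114/747 = 0.1526 → 15.3 m.u.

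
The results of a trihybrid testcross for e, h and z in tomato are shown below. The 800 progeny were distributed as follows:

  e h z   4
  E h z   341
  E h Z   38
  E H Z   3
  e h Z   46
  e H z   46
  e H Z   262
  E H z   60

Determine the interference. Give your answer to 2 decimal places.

The two most frequent reciprocal classes, e H Z and E h z, are the parental types, so the F1 was e H Z / E h z.
The two rarest classes, E H Z and e h z, are the double crossovers. Comparing them with the parentals, only the e allele has switched, so e is the middle locus and the order is z – e – h.
z–e: (84 + 7)/800 = 0.1138; e–h: (106 + 7)/800 = 0.1412.
Expected DCO frequency = 0.1138 × 0.1412 ≈ 0.01607; observed = 7/800 ≈ 0.00875.
Coefficient of coincidence = 0.00875/0.01607 ≈ 0.54; interference = 1 − 0.54 = 0.46.

0.46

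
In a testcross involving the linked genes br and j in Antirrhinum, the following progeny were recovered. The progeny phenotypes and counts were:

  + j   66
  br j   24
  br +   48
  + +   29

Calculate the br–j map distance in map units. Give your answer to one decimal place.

31.7 map units

The two most frequent classes, + j (66) and br + (48), are the parental types, so the F1 was + j / br +.
The recombinant classes are + + and br j: 29 + 24 = 53.
Recombination frequency = 53/167 = 0.3174 ≈ 31.7%, i.e. 31.7 map units.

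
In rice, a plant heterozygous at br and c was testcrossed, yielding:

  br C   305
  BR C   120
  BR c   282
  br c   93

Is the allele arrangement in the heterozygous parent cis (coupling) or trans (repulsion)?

The two most frequent classes are BR c (282) and br C (305); these are the parental (non-recombinant) types.
So the F1 carried BR c on one chromosome and br C on the other — the recessive alleles are on opposite chromosomes (trans / repulsion).

trans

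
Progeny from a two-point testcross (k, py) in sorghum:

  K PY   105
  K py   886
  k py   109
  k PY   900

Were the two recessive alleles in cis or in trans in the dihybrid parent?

trans

The two most frequent classes are K py (886) and k PY (900); these are the parental (non-recombinant) types.
So the F1 carried K py on one chromosome and k PY on the other — the recessive alleles are on opposite chromosomes (trans / repulsion).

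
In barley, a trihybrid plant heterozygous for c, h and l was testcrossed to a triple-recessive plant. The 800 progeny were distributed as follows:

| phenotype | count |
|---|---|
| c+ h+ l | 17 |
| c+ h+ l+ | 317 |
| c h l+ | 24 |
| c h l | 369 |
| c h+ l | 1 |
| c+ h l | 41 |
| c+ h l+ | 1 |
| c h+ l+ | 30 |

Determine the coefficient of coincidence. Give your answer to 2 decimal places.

The two most frequent reciprocal classes, c h l and c+ h+ l+, are the parental types, so the F1 was c h l / c+ h+ l+.
The two rarest classes, c h+ l and c+ h l+, are the double crossovers. Comparing them with the parentals, only the h allele has switched, so h is the middle locus and the order is l – h – c.
l–h: (41 + 2)/800 = 0.0537; h–c: (71 + 2)/800 = 0.0912.
Expected DCO frequency = 0.0537 × 0.0912 ≈ 0.00490; observed = 2/800 ≈ 0.00250.
Coefficient of coincidence = 0.00250/0.00490 ≈ 0.51.

0.51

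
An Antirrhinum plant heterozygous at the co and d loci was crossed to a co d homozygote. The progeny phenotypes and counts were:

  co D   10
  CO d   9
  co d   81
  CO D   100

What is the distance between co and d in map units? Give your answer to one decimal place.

9.5 map units

The two most frequent classes, CO D (100) and co d (81), are the parental types, so the F1 was CO D / co d.
The recombinant classes are CO d and co D: 9 + 10 = 19.
Recombination frequency = 19/200 = 0.0950 ≈ 9.5%, i.e. 9.5 map units.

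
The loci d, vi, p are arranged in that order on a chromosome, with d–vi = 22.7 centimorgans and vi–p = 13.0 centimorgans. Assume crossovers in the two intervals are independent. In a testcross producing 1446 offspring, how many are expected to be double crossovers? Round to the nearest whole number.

43

Map distances give recombination frequencies of 0.227 and 0.130 for the two intervals.
With no interference, expected double-crossover frequency = 0.227 × 0.130 = 0.02951.
Expected number = 0.02951 × 1446 = 42.67 ≈ 43.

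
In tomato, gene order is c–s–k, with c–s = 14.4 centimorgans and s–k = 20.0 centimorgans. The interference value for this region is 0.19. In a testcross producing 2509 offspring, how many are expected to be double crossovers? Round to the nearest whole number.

Map distances give recombination frequencies of 0.144 and 0.200 for the two intervals.
With interference 0.19 (so coincidence = 0.81), expected double-crossover frequency = 0.144 × 0.200 × 0.81 = 0.02333.
Expected number = 0.02333 × 2509 = 58.53 ≈ 59.

59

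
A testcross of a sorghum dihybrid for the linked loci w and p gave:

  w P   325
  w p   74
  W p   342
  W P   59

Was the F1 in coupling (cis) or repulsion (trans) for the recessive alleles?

The two most frequent classes are W p (342) and w P (325); these are the parental (non-recombinant) types.
So the F1 carried W p on one chromosome and w P on the other — the recessive alleles are on opposite chromosomes (trans / repulsion).

trans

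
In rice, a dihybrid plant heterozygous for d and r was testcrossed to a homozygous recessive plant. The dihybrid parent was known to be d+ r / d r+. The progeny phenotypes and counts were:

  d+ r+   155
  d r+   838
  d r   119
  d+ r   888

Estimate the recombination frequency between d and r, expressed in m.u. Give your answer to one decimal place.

13.7 m.u.

The recombinant classes are d+ r+ and d r: 155 + 119 = 274.
Recombination frequency = 274/2000 = 0.1370 ≈ 13.7%, i.e. 13.7 m.u.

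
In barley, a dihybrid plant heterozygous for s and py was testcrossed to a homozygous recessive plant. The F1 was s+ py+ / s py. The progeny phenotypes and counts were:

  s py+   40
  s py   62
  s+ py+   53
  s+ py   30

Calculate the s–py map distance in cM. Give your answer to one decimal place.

The recombinant classes are s+ py and s py+: 30 + 40 = 70.
Recombination frequency = 70/185 = 0.3784 ≈ 37.8%, i.e. 37.8 cM.

37.8 cM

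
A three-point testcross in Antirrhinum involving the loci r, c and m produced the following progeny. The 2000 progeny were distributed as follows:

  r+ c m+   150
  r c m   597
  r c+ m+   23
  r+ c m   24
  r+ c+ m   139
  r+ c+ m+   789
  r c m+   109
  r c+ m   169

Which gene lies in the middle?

r

The two most frequent reciprocal classes, r+ c+ m+ and r c m, are the parental types, so the F1 was r+ c+ m+ / r c m.
The two rarest classes, r c+ m+ and r+ c m, are the double crossovers. Comparing them with the parentals, only the r allele has switched, so r is the middle locus and the order is c – r – m.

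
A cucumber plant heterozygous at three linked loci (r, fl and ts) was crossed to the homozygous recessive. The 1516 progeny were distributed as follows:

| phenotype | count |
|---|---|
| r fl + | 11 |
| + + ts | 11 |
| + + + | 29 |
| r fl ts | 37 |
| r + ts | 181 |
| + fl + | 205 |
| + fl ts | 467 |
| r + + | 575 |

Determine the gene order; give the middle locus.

fl

The two most frequent reciprocal classes, + fl ts and r + +, are the parental types, so the F1 was + fl ts / r + +.
The two rarest classes, + + ts and r fl +, are the double crossovers. Comparing them with the parentals, only the fl allele has switched, so fl is the middle locus and the order is ts – fl – r.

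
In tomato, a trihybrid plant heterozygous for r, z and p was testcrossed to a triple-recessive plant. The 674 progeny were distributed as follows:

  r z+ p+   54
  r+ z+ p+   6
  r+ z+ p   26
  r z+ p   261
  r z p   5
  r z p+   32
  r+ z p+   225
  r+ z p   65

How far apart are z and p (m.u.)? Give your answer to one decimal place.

19.3 m.u.

The two most frequent reciprocal classes, r z+ p and r+ z p+, are the parental types, so the F1 was r z+ p / r+ z p+.
The two rarest classes, r z p and r+ z+ p+, are the double crossovers. Comparing them with the parentals, only the z allele has switched, so z is the middle locus and the order is p – z – r.
Crossovers in the p–z interval produce the single-crossover classes r z+ p+ and r+ z p (54 + 65 = 119) plus the double crossovers (11).
RF(p–z) = (119 + 11) / 674 = 130/674 = 0.1929 → 19.3 m.u.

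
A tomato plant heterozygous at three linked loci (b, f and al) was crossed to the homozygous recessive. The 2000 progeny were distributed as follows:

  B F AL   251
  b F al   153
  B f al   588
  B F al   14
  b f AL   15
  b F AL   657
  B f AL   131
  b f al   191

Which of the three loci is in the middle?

The two most frequent reciprocal classes, b F AL and B f al, are the parental types, so the F1 was b F AL / B f al.
The two rarest classes, b f AL and B F al, are the double crossovers. Comparing them with the parentals, only the f allele has switched, so f is the middle locus and the order is al – f – b.

f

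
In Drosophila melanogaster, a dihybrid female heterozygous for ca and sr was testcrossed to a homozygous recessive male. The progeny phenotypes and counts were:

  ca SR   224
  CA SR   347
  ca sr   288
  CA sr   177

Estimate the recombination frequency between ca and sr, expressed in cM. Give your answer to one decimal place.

The two most frequent classes, CA SR (347) and ca sr (288), are the parental types, so the F1 was CA SR / ca sr.
The recombinant classes are CA sr and ca SR: 177 + 224 = 401.
Recombination frequency = 401/1036 = 0.3871 ≈ 38.7%, i.e. 38.7 cM.

38.7 cM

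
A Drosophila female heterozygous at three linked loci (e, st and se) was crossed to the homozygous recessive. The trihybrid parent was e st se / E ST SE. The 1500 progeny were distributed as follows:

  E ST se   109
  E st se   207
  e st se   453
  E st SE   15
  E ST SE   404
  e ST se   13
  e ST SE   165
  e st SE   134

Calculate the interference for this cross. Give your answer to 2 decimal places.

0.61

The two rarest classes, e ST se and E st SE, are the double crossovers. Comparing them with the parentals, only the st allele has switched, so st is the middle locus and the order is e – st – se.
e–st: (372 + 28)/1500 = 0.2667; st–se: (243 + 28)/1500 = 0.1807.
Expected DCO frequency = 0.2667 × 0.1807 ≈ 0.04819; observed = 28/1500 ≈ 0.01867.
Coefficient of coincidence = 0.01867/0.04819 ≈ 0.39; interference = 1 − 0.39 = 0.61.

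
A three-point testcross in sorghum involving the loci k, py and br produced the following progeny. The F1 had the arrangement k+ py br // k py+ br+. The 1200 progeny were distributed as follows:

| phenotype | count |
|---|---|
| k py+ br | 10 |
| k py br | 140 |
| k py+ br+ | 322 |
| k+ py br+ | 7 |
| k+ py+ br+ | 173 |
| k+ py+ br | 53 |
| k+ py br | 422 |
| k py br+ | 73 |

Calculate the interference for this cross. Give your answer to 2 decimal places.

0.57

The two rarest classes, k+ py br+ and k py+ br, are the double crossovers. Comparing them with the parentals, only the br allele has switched, so br is the middle locus and the order is k – br – py.
k–br: (313 + 17)/1200 = 0.2750; br–py: (126 + 17)/1200 = 0.1192.
Expected DCO frequency = 0.2750 × 0.1192 ≈ 0.03278; observed = 17/1200 ≈ 0.01417.
Coefficient of coincidence = 0.01417/0.03278 ≈ 0.43; interference = 1 − 0.43 = 0.57.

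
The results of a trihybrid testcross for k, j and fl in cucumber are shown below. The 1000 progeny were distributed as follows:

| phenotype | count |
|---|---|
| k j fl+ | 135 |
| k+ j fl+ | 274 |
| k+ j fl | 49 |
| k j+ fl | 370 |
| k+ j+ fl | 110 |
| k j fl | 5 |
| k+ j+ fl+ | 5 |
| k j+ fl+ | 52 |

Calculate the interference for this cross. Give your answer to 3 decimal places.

0.647

The two most frequent reciprocal classes, k+ j fl+ and k j+ fl, are the parental types, so the F1 was k+ j fl+ / k j+ fl.
The two rarest classes, k+ j+ fl+ and k j fl, are the double crossovers. Comparing them with the parentals, only the j allele has switched, so j is the middle locus and the order is fl – j – k.
fl–j: (101 + 10)/1000 = 0.1110; j–k: (245 + 10)/1000 = 0.2550.
Expected DCO frequency = 0.1110 × 0.2550 ≈ 0.02831; observed = 10/1000 ≈ 0.01000.
Coefficient of coincidence = 0.01000/0.02831 ≈ 0.353; interference = 1 − 0.353 = 0.647.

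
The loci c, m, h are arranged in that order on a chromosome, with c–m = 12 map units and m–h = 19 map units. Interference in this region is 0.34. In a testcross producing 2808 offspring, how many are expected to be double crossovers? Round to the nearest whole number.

42

Map distances give recombination frequencies of 0.120 and 0.190 for the two intervals.
With interference 0.34 (so coincidence = 0.66), expected double-crossover frequency = 0.120 × 0.190 × 0.66 = 0.01505.
Expected number = 0.01505 × 2808 = 42.25 ≈ 42.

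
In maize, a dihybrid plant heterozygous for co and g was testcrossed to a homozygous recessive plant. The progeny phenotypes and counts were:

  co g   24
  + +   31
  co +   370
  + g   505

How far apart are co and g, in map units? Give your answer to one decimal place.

The two most frequent classes, + g (505) and co + (370), are the parental types, so the F1 was + g / co +.
The recombinant classes are + + and co g: 31 + 24 = 55.
Recombination frequency = 55/930 = 0.0591 ≈ 5.9%, i.e. 5.9 map units.

5.9 map units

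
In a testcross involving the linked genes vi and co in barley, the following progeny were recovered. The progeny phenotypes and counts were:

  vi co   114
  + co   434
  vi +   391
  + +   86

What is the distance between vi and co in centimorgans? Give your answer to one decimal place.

19.5 centimorgans

The two most frequent classes, + co (434) and vi + (391), are the parental types, so the F1 was + co / vi +.
The recombinant classes are + + and vi co: 86 + 114 = 200.
Recombination frequency = 200/1025 = 0.1951 ≈ 19.5%, i.e. 19.5 centimorgans.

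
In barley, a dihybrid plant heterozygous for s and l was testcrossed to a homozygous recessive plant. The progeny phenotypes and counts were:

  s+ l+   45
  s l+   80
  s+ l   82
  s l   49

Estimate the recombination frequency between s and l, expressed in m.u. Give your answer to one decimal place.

36.7 m.u.

The two most frequent classes, s+ l (82) and s l+ (80), are the parental types, so the F1 was s+ l / s l+.
The recombinant classes are s+ l+ and s l: 45 + 49 = 94.
Recombination frequency = 94/256 = 0.3672 ≈ 36.7%, i.e. 36.7 m.u.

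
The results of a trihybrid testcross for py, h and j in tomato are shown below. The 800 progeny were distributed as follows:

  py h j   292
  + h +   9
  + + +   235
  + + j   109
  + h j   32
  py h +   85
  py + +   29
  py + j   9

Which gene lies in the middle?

The two most frequent reciprocal classes, py h j and + + +, are the parental types, so the F1 was py h j / + + +.
The two rarest classes, py + j and + h +, are the double crossovers. Comparing them with the parentals, only the h allele has switched, so h is the middle locus and the order is j – h – py.

h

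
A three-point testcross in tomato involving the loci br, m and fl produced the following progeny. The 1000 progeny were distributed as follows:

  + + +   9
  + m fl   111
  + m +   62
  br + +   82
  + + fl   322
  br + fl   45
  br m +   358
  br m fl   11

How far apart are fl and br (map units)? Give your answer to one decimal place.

The two most frequent reciprocal classes, br m + and + + fl, are the parental types, so the F1 was br m + / + + fl.
The two rarest classes, br m fl and + + +, are the double crossovers. Comparing them with the parentals, only the fl allele has switched, so fl is the middle locus and the order is br – fl – m.
Crossovers in the br–fl interval produce the single-crossover classes + m + and br + fl (62 + 45 = 107) plus the double crossovers (20).
RF(br–fl) = (107 + 20) / 1000 = 127/1000 = 0.1270 → 12.7 map units.

12.7 map units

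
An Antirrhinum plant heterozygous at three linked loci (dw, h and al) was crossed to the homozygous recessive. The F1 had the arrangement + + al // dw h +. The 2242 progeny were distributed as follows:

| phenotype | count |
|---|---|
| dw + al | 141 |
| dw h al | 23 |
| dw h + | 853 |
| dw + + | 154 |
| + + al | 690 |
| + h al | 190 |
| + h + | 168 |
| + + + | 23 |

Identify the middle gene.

al

The two rarest classes, + + + and dw h al, are the double crossovers. Comparing them with the parentals, only the al allele has switched, so al is the middle locus and the order is h – al – dw.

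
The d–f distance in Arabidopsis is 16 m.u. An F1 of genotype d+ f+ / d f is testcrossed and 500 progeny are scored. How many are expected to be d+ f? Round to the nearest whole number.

A map distance of 16 m.u. corresponds to a recombination frequency of 0.160.
The F1 is d+ f+ / d f, so d+ f is a recombinant gamete class with expected frequency r/2 = 0.160/2 = 0.0800.
Expected number = 0.0800 × 500 = 40.00 ≈ 40.

40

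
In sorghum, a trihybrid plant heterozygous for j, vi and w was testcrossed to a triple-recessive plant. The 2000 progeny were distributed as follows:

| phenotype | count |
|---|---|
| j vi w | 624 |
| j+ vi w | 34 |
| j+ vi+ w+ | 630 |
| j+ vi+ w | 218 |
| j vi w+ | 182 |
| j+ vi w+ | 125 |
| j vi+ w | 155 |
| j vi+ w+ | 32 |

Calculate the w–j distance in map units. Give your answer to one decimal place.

23.3 map units

The two most frequent reciprocal classes, j+ vi+ w+ and j vi w, are the parental types, so the F1 was j+ vi+ w+ / j vi w.
The two rarest classes, j vi+ w+ and j+ vi w, are the double crossovers. Comparing them with the parentals, only the j allele has switched, so j is the middle locus and the order is w – j – vi.
Crossovers in the w–j interval produce the single-crossover classes j+ vi+ w and j vi w+ (218 + 182 = 400) plus the double crossovers (66).
RF(w–j) = (400 + 66) / 2000 = 466/2000 = 0.2330 → 23.3 map units.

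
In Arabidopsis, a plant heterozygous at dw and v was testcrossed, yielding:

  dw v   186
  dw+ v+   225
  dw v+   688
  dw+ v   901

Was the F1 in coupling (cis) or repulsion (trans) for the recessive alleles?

The two most frequent classes are dw+ v (901) and dw v+ (688); these are the parental (non-recombinant) types.
So the F1 carried dw+ v on one chromosome and dw v+ on the other — the recessive alleles are on opposite chromosomes (trans / repulsion).

trans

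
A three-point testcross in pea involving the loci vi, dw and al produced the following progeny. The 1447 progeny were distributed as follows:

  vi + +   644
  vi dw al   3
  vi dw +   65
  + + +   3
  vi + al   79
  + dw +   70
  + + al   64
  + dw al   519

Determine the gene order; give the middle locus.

vi

The two most frequent reciprocal classes, vi + + and + dw al, are the parental types, so the F1 was vi + + / + dw al.
The two rarest classes, + + + and vi dw al, are the double crossovers. Comparing them with the parentals, only the vi allele has switched, so vi is the middle locus and the order is al – vi – dw.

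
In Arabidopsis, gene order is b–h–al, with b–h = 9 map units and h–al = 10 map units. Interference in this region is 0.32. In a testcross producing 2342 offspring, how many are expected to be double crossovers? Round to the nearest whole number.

14

Map distances give recombination frequencies of 0.090 and 0.100 for the two intervals.
With interference 0.32 (so coincidence = 0.68), expected double-crossover frequency = 0.090 × 0.100 × 0.68 = 0.00612.
Expected number = 0.00612 × 2342 = 14.33 ≈ 14.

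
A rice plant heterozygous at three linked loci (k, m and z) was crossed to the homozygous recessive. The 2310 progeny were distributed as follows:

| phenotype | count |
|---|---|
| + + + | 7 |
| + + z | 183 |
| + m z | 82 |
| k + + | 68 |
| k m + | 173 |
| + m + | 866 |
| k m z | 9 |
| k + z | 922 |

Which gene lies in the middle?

m

The two most frequent reciprocal classes, k + z and + m +, are the parental types, so the F1 was k + z / + m +.
The two rarest classes, k m z and + + +, are the double crossovers. Comparing them with the parentals, only the m allele has switched, so m is the middle locus and the order is k – m – z.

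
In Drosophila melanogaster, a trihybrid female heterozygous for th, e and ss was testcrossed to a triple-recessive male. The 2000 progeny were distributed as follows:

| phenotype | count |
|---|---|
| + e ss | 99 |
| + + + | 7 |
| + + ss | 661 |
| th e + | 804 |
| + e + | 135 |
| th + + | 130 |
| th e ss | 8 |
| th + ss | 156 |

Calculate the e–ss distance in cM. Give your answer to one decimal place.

The two most frequent reciprocal classes, + + ss and th e +, are the parental types, so the F1 was + + ss / th e +.
The two rarest classes, + + + and th e ss, are the double crossovers. Comparing them with the parentals, only the ss allele has switched, so ss is the middle locus and the order is th – ss – e.
Crossovers in the ss–e interval produce the single-crossover classes + e ss and th + + (99 + 130 = 229) plus the double crossovers (15).
RF(ss–e) = (229 + 15) / 2000 = 244/2000 = 0.1220 → 12.2 cM.

12.2 cM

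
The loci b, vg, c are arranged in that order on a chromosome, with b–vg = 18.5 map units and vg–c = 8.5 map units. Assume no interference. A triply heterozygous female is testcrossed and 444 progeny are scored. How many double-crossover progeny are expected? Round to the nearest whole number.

7

Map distances give recombination frequencies of 0.185 and 0.085 for the two intervals.
With no interference, expected double-crossover frequency = 0.185 × 0.085 = 0.01572.
Expected number = 0.01572 × 444 = 6.98 ≈ 7.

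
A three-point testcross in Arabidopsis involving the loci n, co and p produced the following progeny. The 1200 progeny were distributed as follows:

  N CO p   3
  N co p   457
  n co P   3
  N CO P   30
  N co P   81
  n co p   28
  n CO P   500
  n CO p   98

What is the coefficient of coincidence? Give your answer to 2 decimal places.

0.61

The two most frequent reciprocal classes, N co p and n CO P, are the parental types, so the F1 was N co p / n CO P.
The two rarest classes, N CO p and n co P, are the double crossovers. Comparing them with the parentals, only the co allele has switched, so co is the middle locus and the order is p – co – n.
p–co: (179 + 6)/1200 = 0.1542; co–n: (58 + 6)/1200 = 0.0533.
Expected DCO frequency = 0.1542 × 0.0533 ≈ 0.00822; observed = 6/1200 ≈ 0.00500.
Coefficient of coincidence = 0.00500/0.00822 ≈ 0.61.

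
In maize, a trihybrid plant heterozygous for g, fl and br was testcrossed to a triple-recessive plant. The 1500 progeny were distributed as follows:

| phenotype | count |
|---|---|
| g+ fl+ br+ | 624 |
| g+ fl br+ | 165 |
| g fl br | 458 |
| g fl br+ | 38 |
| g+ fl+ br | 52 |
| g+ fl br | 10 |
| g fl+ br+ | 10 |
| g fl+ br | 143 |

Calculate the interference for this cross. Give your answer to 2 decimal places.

The two most frequent reciprocal classes, g+ fl+ br+ and g fl br, are the parental types, so the F1 was g+ fl+ br+ / g fl br.
The two rarest classes, g fl+ br+ and g+ fl br, are the double crossovers. Comparing them with the parentals, only the g allele has switched, so g is the middle locus and the order is br – g – fl.
br–g: (90 + 20)/1500 = 0.0733; g–fl: (308 + 20)/1500 = 0.2187.
Expected DCO frequency = 0.0733 × 0.2187 ≈ 0.01603; observed = 20/1500 ≈ 0.01333.
Coefficient of coincidence = 0.01333/0.01603 ≈ 0.83; interference = 1 − 0.83 = 0.17.

0.17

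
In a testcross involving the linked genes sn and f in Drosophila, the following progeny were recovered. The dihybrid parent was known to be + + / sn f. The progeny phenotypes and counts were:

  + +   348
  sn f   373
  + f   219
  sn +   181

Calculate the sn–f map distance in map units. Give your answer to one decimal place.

The recombinant classes are + f and sn +: 219 + 181 = 400.
Recombination frequency = 400/1121 = 0.3568 ≈ 35.7%, i.e. 35.7 map units.

35.7 map units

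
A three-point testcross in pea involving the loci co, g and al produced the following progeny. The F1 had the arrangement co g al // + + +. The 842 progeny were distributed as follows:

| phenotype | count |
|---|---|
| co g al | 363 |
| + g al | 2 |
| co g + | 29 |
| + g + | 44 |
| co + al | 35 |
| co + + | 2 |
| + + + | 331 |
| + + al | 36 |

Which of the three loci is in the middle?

co

The two rarest classes, + g al and co + +, are the double crossovers. Comparing them with the parentals, only the co allele has switched, so co is the middle locus and the order is g – co – al.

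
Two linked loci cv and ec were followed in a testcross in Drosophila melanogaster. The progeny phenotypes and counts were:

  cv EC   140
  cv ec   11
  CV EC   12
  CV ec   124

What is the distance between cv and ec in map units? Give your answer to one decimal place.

8.0 map units

The two most frequent classes, CV ec (124) and cv EC (140), are the parental types, so the F1 was CV ec / cv EC.
The recombinant classes are CV EC and cv ec: 12 + 11 = 23.
Recombination frequency = 23/287 = 0.0801 ≈ 8.0%, i.e. 8.0 map units.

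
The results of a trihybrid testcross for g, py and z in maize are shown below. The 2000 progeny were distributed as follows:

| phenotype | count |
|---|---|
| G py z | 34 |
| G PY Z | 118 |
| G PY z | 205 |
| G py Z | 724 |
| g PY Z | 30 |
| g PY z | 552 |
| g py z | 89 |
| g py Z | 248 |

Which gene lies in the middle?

z

The two most frequent reciprocal classes, G py Z and g PY z, are the parental types, so the F1 was G py Z / g PY z.
The two rarest classes, G py z and g PY Z, are the double crossovers. Comparing them with the parentals, only the z allele has switched, so z is the middle locus and the order is py – z – g.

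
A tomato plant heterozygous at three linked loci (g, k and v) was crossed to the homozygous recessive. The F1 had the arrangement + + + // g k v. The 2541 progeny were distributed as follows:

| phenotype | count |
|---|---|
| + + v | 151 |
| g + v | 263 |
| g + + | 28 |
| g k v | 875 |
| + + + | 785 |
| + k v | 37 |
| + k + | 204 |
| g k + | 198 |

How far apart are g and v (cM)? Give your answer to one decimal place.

The two rarest classes, g + + and + k v, are the double crossovers. Comparing them with the parentals, only the g allele has switched, so g is the middle locus and the order is k – g – v.
Crossovers in the g–v interval produce the single-crossover classes + + v and g k + (151 + 198 = 349) plus the double crossovers (65).
RF(g–v) = (349 + 65) / 2541 = 414/2541 = 0.1629 → 16.3 cM.

16.3 cM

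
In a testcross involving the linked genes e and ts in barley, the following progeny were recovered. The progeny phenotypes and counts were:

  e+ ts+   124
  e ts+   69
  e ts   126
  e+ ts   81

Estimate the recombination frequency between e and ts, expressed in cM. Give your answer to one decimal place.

37.5 cM

The two most frequent classes, e+ ts+ (124) and e ts (126), are the parental types, so the F1 was e+ ts+ / e ts.
The recombinant classes are e+ ts and e ts+: 81 + 69 = 150.
Recombination frequency = 150/400 = 0.3750 ≈ 37.5%, i.e. 37.5 cM.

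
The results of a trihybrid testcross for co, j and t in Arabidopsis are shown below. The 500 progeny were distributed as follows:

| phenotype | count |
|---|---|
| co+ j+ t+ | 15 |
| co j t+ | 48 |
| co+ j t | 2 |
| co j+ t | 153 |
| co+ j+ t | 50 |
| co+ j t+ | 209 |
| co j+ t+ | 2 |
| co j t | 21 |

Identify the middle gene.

t

The two most frequent reciprocal classes, co+ j t+ and co j+ t, are the parental types, so the F1 was co+ j t+ / co j+ t.
The two rarest classes, co+ j t and co j+ t+, are the double crossovers. Comparing them with the parentals, only the t allele has switched, so t is the middle locus and the order is j – t – co.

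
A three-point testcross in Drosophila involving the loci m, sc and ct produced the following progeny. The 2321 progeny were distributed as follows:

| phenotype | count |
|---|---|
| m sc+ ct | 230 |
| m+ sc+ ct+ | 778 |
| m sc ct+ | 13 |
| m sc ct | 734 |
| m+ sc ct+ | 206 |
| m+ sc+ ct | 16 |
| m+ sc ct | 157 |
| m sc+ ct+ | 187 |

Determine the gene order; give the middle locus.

The two most frequent reciprocal classes, m+ sc+ ct+ and m sc ct, are the parental types, so the F1 was m+ sc+ ct+ / m sc ct.
The two rarest classes, m+ sc+ ct and m sc ct+, are the double crossovers. Comparing them with the parentals, only the ct allele has switched, so ct is the middle locus and the order is m – ct – sc.

ct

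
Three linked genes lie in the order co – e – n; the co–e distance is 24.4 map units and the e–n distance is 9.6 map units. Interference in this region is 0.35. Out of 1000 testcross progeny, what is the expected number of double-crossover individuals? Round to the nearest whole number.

15

Map distances give recombination frequencies of 0.244 and 0.096 for the two intervals.
With interference 0.35 (so coincidence = 0.65), expected double-crossover frequency = 0.244 × 0.096 × 0.65 = 0.01523.
Expected number = 0.01523 × 1000 = 15.23 ≈ 15.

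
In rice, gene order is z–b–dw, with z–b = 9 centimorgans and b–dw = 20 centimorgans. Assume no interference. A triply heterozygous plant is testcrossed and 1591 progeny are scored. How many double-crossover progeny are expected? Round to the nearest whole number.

29

Map distances give recombination frequencies of 0.090 and 0.200 for the two intervals.
With no interference, expected double-crossover frequency = 0.090 × 0.200 = 0.01800.
Expected number = 0.01800 × 1591 = 28.64 ≈ 29.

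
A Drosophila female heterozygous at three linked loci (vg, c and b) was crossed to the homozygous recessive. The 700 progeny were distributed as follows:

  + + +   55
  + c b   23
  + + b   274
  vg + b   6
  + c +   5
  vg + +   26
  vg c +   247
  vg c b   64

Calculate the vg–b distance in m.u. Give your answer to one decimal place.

18.6 m.u.

The two most frequent reciprocal classes, vg c + and + + b, are the parental types, so the F1 was vg c + / + + b.
The two rarest classes, + c + and vg + b, are the double crossovers. Comparing them with the parentals, only the vg allele has switched, so vg is the middle locus and the order is c – vg – b.
Crossovers in the vg–b interval produce the single-crossover classes vg c b and + + + (64 + 55 = 119) plus the double crossovers (11).
RF(vg–b) = (119 + 11) / 700 = 130/700 = 0.1857 → 18.6 m.u.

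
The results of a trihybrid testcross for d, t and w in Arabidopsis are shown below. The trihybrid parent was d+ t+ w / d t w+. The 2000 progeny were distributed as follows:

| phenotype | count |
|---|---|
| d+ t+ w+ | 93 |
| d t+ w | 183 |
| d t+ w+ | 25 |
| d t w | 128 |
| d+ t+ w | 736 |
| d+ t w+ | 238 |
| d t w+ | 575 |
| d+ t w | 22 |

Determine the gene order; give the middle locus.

t

The two rarest classes, d+ t w and d t+ w+, are the double crossovers. Comparing them with the parentals, only the t allele has switched, so t is the middle locus and the order is d – t – w.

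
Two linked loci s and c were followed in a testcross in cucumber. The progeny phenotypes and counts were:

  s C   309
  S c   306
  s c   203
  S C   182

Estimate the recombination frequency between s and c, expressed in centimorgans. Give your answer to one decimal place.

The two most frequent classes, S c (306) and s C (309), are the parental types, so the F1 was S c / s C.
The recombinant classes are S C and s c: 182 + 203 = 385.
Recombination frequency = 385/1000 = 0.3850 ≈ 38.5%, i.e. 38.5 centimorgans.

38.5 centimorgans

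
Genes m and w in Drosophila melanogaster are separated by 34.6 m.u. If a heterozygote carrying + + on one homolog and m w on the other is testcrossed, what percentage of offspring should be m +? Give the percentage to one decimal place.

A map distance of 34.6 m.u. corresponds to a recombination frequency of 0.346.
The F1 is + + / m w, so m + is a recombinant gamete class with expected frequency r/2 = 0.346/2 = 0.1730.
That is 0.1730 = 17.3% of the progeny.

17.3%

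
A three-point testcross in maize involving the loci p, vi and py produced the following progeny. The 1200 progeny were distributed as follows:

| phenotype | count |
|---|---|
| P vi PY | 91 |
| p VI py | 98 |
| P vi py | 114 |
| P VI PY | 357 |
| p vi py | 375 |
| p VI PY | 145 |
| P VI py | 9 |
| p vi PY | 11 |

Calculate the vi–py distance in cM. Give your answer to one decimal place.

17.4 cM

The two most frequent reciprocal classes, p vi py and P VI PY, are the parental types, so the F1 was p vi py / P VI PY.
The two rarest classes, p vi PY and P VI py, are the double crossovers. Comparing them with the parentals, only the py allele has switched, so py is the middle locus and the order is p – py – vi.
Crossovers in the py–vi interval produce the single-crossover classes p VI py and P vi PY (98 + 91 = 189) plus the double crossovers (20).
RF(py–vi) = (189 + 20) / 1200 = 209/1200 = 0.1742 → 17.4 cM.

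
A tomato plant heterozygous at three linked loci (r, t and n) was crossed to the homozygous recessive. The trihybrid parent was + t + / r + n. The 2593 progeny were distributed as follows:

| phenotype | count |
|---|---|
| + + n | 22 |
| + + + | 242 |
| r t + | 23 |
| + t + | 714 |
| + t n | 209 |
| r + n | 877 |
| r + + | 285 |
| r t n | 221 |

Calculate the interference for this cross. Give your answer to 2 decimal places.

The two rarest classes, r t + and + + n, are the double crossovers. Comparing them with the parentals, only the r allele has switched, so r is the middle locus and the order is t – r – n.
t–r: (463 + 45)/2593 = 0.1959; r–n: (494 + 45)/2593 = 0.2079.
Expected DCO frequency = 0.1959 × 0.2079 ≈ 0.04073; observed = 45/2593 ≈ 0.01735.
Coefficient of coincidence = 0.01735/0.04073 ≈ 0.43; interference = 1 − 0.43 = 0.57.

0.57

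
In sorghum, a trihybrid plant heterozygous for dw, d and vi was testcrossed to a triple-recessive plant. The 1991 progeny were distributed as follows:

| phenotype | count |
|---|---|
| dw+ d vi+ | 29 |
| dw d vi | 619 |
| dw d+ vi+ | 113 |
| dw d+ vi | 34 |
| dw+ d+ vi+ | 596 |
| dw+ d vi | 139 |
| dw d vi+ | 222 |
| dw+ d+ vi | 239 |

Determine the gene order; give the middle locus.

d

The two most frequent reciprocal classes, dw+ d+ vi+ and dw d vi, are the parental types, so the F1 was dw+ d+ vi+ / dw d vi.
The two rarest classes, dw+ d vi+ and dw d+ vi, are the double crossovers. Comparing them with the parentals, only the d allele has switched, so d is the middle locus and the order is dw – d – vi.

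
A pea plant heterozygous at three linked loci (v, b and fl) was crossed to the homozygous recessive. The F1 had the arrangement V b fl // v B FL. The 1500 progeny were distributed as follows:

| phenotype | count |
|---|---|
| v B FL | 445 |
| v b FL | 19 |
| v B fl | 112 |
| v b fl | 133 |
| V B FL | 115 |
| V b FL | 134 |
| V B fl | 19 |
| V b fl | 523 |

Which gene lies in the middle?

The two rarest classes, V B fl and v b FL, are the double crossovers. Comparing them with the parentals, only the b allele has switched, so b is the middle locus and the order is v – b – fl.

b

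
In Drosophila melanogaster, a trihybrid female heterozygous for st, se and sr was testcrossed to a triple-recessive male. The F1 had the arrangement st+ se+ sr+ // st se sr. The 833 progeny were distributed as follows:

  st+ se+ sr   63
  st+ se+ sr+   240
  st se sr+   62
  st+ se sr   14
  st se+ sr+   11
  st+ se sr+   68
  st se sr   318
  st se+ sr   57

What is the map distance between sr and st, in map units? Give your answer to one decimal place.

18.0 map units

The two rarest classes, st se+ sr+ and st+ se sr, are the double crossovers. Comparing them with the parentals, only the st allele has switched, so st is the middle locus and the order is sr – st – se.
Crossovers in the sr–st interval produce the single-crossover classes st+ se+ sr and st se sr+ (63 + 62 = 125) plus the double crossovers (25).
RF(sr–st) = (125 + 25) / 833 = 150/833 = 0.1801 → 18.0 map units.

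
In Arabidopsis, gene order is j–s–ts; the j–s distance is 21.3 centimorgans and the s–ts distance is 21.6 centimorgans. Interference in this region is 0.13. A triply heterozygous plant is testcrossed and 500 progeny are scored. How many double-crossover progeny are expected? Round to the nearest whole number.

Map distances give recombination frequencies of 0.213 and 0.216 for the two intervals.
With interference 0.13 (so coincidence = 0.87), expected double-crossover frequency = 0.213 × 0.216 × 0.87 = 0.04003.
Expected number = 0.04003 × 500 = 20.01 ≈ 20.

20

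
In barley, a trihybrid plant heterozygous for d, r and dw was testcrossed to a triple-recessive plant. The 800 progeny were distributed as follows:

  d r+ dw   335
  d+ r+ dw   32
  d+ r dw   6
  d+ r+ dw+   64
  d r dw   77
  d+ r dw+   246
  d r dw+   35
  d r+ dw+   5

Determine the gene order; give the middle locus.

dw

The two most frequent reciprocal classes, d r+ dw and d+ r dw+, are the parental types, so the F1 was d r+ dw / d+ r dw+.
The two rarest classes, d r+ dw+ and d+ r dw, are the double crossovers. Comparing them with the parentals, only the dw allele has switched, so dw is the middle locus and the order is r – dw – d.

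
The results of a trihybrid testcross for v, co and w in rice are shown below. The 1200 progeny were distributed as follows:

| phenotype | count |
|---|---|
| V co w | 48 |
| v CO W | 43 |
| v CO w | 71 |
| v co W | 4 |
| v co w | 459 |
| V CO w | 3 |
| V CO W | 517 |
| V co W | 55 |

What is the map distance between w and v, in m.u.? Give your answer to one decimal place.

The two most frequent reciprocal classes, V CO W and v co w, are the parental types, so the F1 was V CO W / v co w.
The two rarest classes, V CO w and v co W, are the double crossovers. Comparing them with the parentals, only the w allele has switched, so w is the middle locus and the order is v – w – co.
Crossovers in the v–w interval produce the single-crossover classes v CO W and V co w (43 + 48 = 91) plus the double crossovers (7).
RF(v–w) = (91 + 7) / 1200 = 98/1200 = 0.0817 → 8.2 m.u.

8.2 m.u.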